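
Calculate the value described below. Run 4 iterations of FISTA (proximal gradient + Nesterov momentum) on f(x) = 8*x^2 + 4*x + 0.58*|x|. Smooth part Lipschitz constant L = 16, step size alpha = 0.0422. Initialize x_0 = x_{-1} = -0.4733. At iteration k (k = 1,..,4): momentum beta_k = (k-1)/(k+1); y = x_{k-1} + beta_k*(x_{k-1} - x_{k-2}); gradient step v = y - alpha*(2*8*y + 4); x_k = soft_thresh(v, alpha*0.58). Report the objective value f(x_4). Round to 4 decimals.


FISTA on f(x) = 8*x^2 + 4*x + 0.58*|x|
L = 16, alpha = 0.0422
Iteration 1: beta = 0.0, y = -0.4733 + 0.0*(-0.4733 + 0.4733) = -0.4733
  grad(y) = -3.5728, v = y - alpha*grad = -0.3225
  prox(v) = soft_thresh(-0.3225, 0.0245) = -0.2981
Iteration 2: beta = 0.3333, y = -0.2981 + 0.3333*(-0.2981 + 0.4733) = -0.2396
  grad(y) = 0.1658, v = y - alpha*grad = -0.2466
  prox(v) = soft_thresh(-0.2466, 0.0245) = -0.2222
Iteration 3: beta = 0.5, y = -0.2222 + 0.5*(-0.2222 + 0.2981) = -0.1842
  grad(y) = 1.0526, v = y - alpha*grad = -0.2286
  prox(v) = soft_thresh(-0.2286, 0.0245) = -0.2042
Iteration 4: beta = 0.6, y = -0.2042 + 0.6*(-0.2042 + 0.2222) = -0.1934
  grad(y) = 0.9063, v = y - alpha*grad = -0.2316
  prox(v) = soft_thresh(-0.2316, 0.0245) = -0.2071
f(x_4) = 8*(-0.2071)^2 + 4*(-0.2071) + 0.58*|-0.2071| = -0.3652


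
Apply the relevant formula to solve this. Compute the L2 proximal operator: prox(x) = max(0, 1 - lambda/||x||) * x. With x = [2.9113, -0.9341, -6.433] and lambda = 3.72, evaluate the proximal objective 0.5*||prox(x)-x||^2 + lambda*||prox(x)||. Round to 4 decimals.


Step 1: Compute ||x||.
||x|| = 7.1226
Step 2: Compute scaling factor.
scale = max(0, 1 - 3.72/7.1226) = 0.4777
Step 3: prox(x) = [1.3908, -0.4462, -3.0732]
||prox(x)|| = 3.4026
Step 4: Proximal objective.
0.5*||prox-x||^2 = 6.9192
lambda*||prox|| = 12.6577
Total = 19.5769


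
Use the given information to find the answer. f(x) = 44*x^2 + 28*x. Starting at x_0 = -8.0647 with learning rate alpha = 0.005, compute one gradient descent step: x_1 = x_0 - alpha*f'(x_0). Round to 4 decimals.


We compute the gradient at x_0 and apply the update.
f'(x) = 88*x + 28
f'(-8.0647) = 88*-8.0647 + 28 = -681.6936
x_1 = -8.0647 - 0.005*-681.6936 = -4.6562


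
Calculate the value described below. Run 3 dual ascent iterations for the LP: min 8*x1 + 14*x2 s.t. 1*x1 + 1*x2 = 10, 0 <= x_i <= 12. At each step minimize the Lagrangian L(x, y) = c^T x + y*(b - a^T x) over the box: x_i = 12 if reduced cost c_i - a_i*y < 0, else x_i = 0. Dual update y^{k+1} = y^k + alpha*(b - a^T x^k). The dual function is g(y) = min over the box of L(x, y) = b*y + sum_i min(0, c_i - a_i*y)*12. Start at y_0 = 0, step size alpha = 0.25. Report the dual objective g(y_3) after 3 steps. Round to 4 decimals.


Dual ascent for LP: min 8*x1 + 14*x2, 1*x1 + 1*x2 = 10, 0 <= x_i <= 12
Step 1: y^k = 0.0, reduced costs: (8.0, 14.0)
  x^k = (0.0, 0.0), subgradient = b - a^T x = 10.0
  y^{k+1} = 0.0 + 0.25*10.0 = 2.5
Step 2: y^k = 2.5, reduced costs: (5.5, 11.5)
  x^k = (0.0, 0.0), subgradient = b - a^T x = 10.0
  y^{k+1} = 2.5 + 0.25*10.0 = 5.0
Step 3: y^k = 5.0, reduced costs: (3.0, 9.0)
  x^k = (0.0, 0.0), subgradient = b - a^T x = 10.0
  y^{k+1} = 5.0 + 0.25*10.0 = 7.5
Dual objective at y_3 = 7.5: reduced costs (0.5, 6.5), box minimizer x = (0.0, 0.0)
g(y_3) = b*y + (c1 - a1*y)*x1 + (c2 - a2*y)*x2 = 10*7.5 + 0.5*0.0 + 6.5*0.0 = 75.0 + 0.0 + 0.0 = 75.0


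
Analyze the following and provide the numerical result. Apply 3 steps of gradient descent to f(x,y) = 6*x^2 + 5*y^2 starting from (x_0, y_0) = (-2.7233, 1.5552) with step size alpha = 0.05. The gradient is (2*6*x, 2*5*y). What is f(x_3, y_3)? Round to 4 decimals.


Gradient descent on f(x,y) = 6*x^2 + 5*y^2.
Starting point: (-2.7233, 1.5552), alpha = 0.05
Step 1: grad_x = 2*6*-2.7233 = -32.6796, grad_y = 2*5*1.5552 = 15.552
  x_1 = -2.7233 - 0.05*-32.6796 = -1.0893
  y_1 = 1.5552 - 0.05*15.552 = 0.7776
Step 2: grad_x = 2*6*-1.0893 = -13.0718, grad_y = 2*5*0.7776 = 7.776
  x_2 = -1.0893 - 0.05*-13.0718 = -0.4357
  y_2 = 0.7776 - 0.05*7.776 = 0.3888
Step 3: grad_x = 2*6*-0.4357 = -5.2287, grad_y = 2*5*0.3888 = 3.888
  x_3 = -0.4357 - 0.05*-5.2287 = -0.1743
  y_3 = 0.3888 - 0.05*3.888 = 0.1944
f(-0.1743, 0.1944) = 6*(-0.1743)^2 + 5*0.1944^2 = 0.3712


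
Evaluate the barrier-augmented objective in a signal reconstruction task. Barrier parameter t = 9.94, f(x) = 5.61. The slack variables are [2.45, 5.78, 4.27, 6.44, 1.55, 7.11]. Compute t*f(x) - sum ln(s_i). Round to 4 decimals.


Step 1: Compute log-barrier.
ln values: [0.8961, 1.7544, 1.4516, 1.8625, 0.4383, 1.9615]
phi = -(0.8961 + 1.7544 + 1.4516 + 1.8625 + 0.4383 + 1.9615) = -8.3644
Step 2: Compute augmented objective.
t*f(x) = 9.94*5.61 = 55.7634
Total = 55.7634 - 8.3644 = 47.399


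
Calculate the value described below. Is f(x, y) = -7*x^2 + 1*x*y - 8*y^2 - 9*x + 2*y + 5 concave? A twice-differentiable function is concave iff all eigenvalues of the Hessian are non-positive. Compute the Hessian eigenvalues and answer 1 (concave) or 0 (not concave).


The Hessian of f(x,y) = -7*x^2 + 1*x*y - 8*y^2 - 9*x + 2*y + 5 is:
H = [[-14, 1], [1, -16]]
Trace = -14 - 16 = -30
Determinant = -14*-16 - (1)^2 = 223
Discriminant = (-30)^2 - 4*223 = 8.0
Eigenvalues: lambda_1 = -16.4142, lambda_2 = -13.5858
The function is concave.

1


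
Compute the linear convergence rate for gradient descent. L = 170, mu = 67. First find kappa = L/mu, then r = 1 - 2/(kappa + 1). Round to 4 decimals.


Step 1: Compute the condition number.
kappa = L/mu = 170/67 = 2.5373
Step 2: Compute the convergence rate.
r = 1 - 2/(kappa + 1) = 1 - 2*mu/(L + mu) = (L - mu)/(L + mu) = 103/237 = 0.4346


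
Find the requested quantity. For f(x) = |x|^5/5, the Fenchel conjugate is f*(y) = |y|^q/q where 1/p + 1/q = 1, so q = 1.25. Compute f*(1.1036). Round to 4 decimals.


The conjugate exponent q satisfies 1/p + 1/q = 1.
p = 5, so q = 5/(5 - 1) = 1.25
|y|^q = 1.1036^1.25 = 1.1311
f*(1.1036) = 1.1311 / 1.25 = 0.9049


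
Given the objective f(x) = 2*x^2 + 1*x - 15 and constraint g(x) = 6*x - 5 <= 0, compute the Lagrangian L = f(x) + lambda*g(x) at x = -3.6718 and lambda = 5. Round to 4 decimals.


Step 1: Evaluate f(x).
f(-3.6718) = 2*(-3.6718)^2 + 1*(-3.6718) - 15 = 8.2924
Step 2: Evaluate g(x).
g(-3.6718) = 6*-3.6718 - 5 = -27.0308
Step 3: Compute Lagrangian.
L = 8.2924 + 5*-27.0308 = -126.8616


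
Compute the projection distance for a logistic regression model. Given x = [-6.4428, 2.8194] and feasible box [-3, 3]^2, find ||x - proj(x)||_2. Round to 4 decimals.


Project each component onto [-3, 3].
clip(-6.4428) = -3.0, clip(2.8194) = 2.8194
Projection = [-3.0, 2.8194]
Squared diffs: [11.8529, 0.0]
Distance = sqrt(11.8529) = 3.4428


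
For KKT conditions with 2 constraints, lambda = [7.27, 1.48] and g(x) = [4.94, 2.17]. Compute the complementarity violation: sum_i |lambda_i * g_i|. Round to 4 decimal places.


KKT complementary slackness check:
lambda_1 * g_1 = 7.27 * 4.94 = 35.9138
lambda_2 * g_2 = 1.48 * 2.17 = 3.2116
Total violation = 35.9138 + 3.2116 = 39.1254


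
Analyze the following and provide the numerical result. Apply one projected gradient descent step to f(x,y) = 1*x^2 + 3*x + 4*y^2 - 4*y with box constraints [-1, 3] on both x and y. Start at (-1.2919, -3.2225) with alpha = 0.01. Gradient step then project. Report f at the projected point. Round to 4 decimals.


Step 1: Compute gradient at (-1.2919, -3.2225).
grad_x = 2*1*-1.2919 + 3 = 0.4162
grad_y = 2*4*-3.2225 - 4 = -29.78
Step 2: Gradient step.
x_raw = -1.2919 - 0.01*0.4162 = -1.2961
y_raw = -3.2225 - 0.01*-29.78 = -2.9247
Step 3: Project onto [-1, 3].
x_proj = clip(-1.2961) = -1.0
y_proj = clip(-2.9247) = -1.0
Step 4: Evaluate f.
f(-1.0, -1.0) = 6.0


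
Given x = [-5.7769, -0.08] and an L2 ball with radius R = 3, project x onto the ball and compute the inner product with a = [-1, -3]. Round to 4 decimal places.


Step 1: Compute ||x|| (intermediates to 6 decimals).
||x|| = sqrt((-5.7769)^2 + (-0.08)^2) = 5.777454
Step 2: Project.
Since ||x|| > R, scale = R/||x|| = 3/5.777454 = 0.51926, proj(x) = scale * x
proj(x) = [-2.999713, -0.041541]
Step 3: Dot product.
a^T * proj(x) = -1*(-2.999713) - 3*(-0.041541) = 3.1243


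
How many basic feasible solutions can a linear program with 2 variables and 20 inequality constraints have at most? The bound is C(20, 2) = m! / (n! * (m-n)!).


Each vertex corresponds to some choice of n active constraints out of m, so the number of vertices is at most C(m, n) = m! / (n!(m-n)!).
m = 20, n = 2
Numerator: 20 * 19
Denominator: 2! = 2
C(20, 2) = 190


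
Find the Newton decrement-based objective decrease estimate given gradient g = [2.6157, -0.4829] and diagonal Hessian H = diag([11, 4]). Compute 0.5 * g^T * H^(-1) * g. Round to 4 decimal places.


Step 1: H is diagonal, so H^(-1) * g = [0.2378, -0.1207].
Step 2: g^T H^(-1) g = sum_i g_i^2 / H_ii
  = (2.6157)^2/11 + (-0.4829)^2/4
  = 0.622 + 0.0583 = 0.6803
Step 3: Objective decrease = 0.5 * g^T H^(-1) g = 0.3401


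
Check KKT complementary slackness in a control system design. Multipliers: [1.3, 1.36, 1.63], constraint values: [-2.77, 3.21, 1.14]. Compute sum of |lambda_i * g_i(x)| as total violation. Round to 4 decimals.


KKT complementary slackness check:
lambda_1 * g_1 = 1.3 * -2.77 = -3.601
lambda_2 * g_2 = 1.36 * 3.21 = 4.3656
lambda_3 * g_3 = 1.63 * 1.14 = 1.8582
Total violation = 3.601 + 4.3656 + 1.8582 = 9.8248


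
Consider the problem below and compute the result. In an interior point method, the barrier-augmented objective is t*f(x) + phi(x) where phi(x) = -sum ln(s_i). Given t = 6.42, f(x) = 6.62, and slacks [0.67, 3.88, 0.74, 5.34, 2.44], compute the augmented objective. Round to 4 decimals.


Step 1: Compute log-barrier.
ln values: [-0.4005, 1.3558, -0.3011, 1.6752, 0.892]
phi = -(-0.4005 + 1.3558 - 0.3011 + 1.6752 + 0.892) = -3.2215
Step 2: Compute augmented objective.
t*f(x) = 6.42*6.62 = 42.5004
Total = 42.5004 - 3.2215 = 39.2789


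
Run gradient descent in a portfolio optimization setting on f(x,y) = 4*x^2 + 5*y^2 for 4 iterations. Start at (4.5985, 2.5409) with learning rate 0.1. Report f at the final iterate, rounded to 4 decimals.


Gradient descent on f(x,y) = 4*x^2 + 5*y^2.
Starting point: (4.5985, 2.5409), alpha = 0.1
Step 1: grad_x = 2*4*4.5985 = 36.788, grad_y = 2*5*2.5409 = 25.409
  x_1 = 4.5985 - 0.1*36.788 = 0.9197
  y_1 = 2.5409 - 0.1*25.409 = -0.0
Step 2: grad_x = 2*4*0.9197 = 7.3576, grad_y = 2*5*-0.0 = -0.0
  x_2 = 0.9197 - 0.1*7.3576 = 0.1839
  y_2 = -0.0 - 0.1*-0.0 = 0.0
Step 3: grad_x = 2*4*0.1839 = 1.4715, grad_y = 2*5*0.0 = 0.0
  x_3 = 0.1839 - 0.1*1.4715 = 0.0368
  y_3 = 0.0 - 0.1*0.0 = 0.0
Step 4: grad_x = 2*4*0.0368 = 0.2943, grad_y = 2*5*0.0 = 0.0
  x_4 = 0.0368 - 0.1*0.2943 = 0.0074
  y_4 = 0.0 - 0.1*0.0 = 0.0
f(0.0074, 0.0) = 4*0.0074^2 + 5*0.0^2 = 0.0002


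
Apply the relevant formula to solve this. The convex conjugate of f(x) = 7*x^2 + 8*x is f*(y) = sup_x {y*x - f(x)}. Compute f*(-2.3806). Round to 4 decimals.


f*(y) = sup_x {y*x - a*x^2 - b*x} = sup_x {(y-b)*x - a*x^2}
FOC: (y - b) - 2a*x = 0 => x* = (y - b)/(2a)
x* = (-2.3806 - 8)/(2*7) = -0.7415
f*(-2.3806) = (y-b)^2/(4a) = (-2.3806 - 8)^2/(4*7)
= 107.7569/28 = 3.8485


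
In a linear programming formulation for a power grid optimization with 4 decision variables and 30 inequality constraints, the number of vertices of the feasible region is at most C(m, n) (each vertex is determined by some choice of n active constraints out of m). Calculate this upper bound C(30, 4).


Each vertex corresponds to some choice of n active constraints out of m, so the number of vertices is at most C(m, n) = m! / (n!(m-n)!).
m = 30, n = 4
Numerator: 30 * 29 * 28 * 27
Denominator: 4! = 24
C(30, 4) = 27405


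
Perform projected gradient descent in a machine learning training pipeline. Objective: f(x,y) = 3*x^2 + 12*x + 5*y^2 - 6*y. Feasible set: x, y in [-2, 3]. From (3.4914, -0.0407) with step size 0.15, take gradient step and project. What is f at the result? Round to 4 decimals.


Step 1: Compute gradient at (3.4914, -0.0407).
grad_x = 2*3*3.4914 + 12 = 32.9484
grad_y = 2*5*-0.0407 - 6 = -6.407
Step 2: Gradient step.
x_raw = 3.4914 - 0.15*32.9484 = -1.4509
y_raw = -0.0407 - 0.15*-6.407 = 0.9204
Step 3: Project onto [-2, 3].
x_proj = clip(-1.4509) = -1.4509
y_proj = clip(0.9204) = 0.9204
Step 4: Evaluate f.
f(-1.4509, 0.9204) = -12.3822


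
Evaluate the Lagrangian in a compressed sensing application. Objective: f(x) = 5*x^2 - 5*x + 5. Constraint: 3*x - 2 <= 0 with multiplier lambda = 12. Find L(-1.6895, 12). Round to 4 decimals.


Step 1: Evaluate f(x).
f(-1.6895) = 5*(-1.6895)^2 - 5*(-1.6895) + 5 = 27.7196
Step 2: Evaluate g(x).
g(-1.6895) = 3*-1.6895 - 2 = -7.0685
Step 3: Compute Lagrangian.
L = 27.7196 + 12*-7.0685 = -57.1024


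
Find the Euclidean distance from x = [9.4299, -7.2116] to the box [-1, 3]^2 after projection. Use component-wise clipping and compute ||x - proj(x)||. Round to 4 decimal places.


Project each component onto [-1, 3].
clip(9.4299) = 3.0, clip(-7.2116) = -1.0
Projection = [3.0, -1.0]
Squared diffs: [41.3436, 38.584]
Distance = sqrt(79.9276) = 8.9402


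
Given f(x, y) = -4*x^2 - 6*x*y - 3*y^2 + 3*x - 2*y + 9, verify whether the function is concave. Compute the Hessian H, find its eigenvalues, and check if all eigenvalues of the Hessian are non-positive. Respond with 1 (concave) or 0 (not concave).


The Hessian of f(x,y) = -4*x^2 - 6*x*y - 3*y^2 + 3*x - 2*y + 9 is:
H = [[-8, -6], [-6, -6]]
Trace = -8 - 6 = -14
Determinant = -8*-6 - (-6)^2 = 12
Discriminant = (-14)^2 - 4*12 = 148.0
Eigenvalues: lambda_1 = -13.0828, lambda_2 = -0.9172
The function is concave.

1


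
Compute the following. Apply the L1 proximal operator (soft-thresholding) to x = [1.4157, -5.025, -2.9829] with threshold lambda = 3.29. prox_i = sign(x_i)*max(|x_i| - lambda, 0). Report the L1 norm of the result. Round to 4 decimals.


Soft-thresholding with lambda = 3.29:
prox(1.4157) = sign(1.4157)*max(|1.4157| - 3.29, 0) = 0.0
prox(-5.025) = sign(-5.025)*max(|-5.025| - 3.29, 0) = -1.735
prox(-2.9829) = sign(-2.9829)*max(|-2.9829| - 3.29, 0) = 0.0
prox(x) = [0.0, -1.735, 0.0]
||prox(x)||_1 = 0.0 + 1.735 + 0.0 = 1.735


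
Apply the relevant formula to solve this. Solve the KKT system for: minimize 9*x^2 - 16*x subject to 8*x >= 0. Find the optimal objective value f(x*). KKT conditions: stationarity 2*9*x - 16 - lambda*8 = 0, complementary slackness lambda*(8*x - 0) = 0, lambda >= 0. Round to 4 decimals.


Step 1: Try lambda = 0 (constraint inactive).
Stationarity: 2*9*x - 16 = 0
x* = 16/(2*9) = 8/9 = 0.8889 (rounded; the exact value 8/9 is used below)
Check constraint: 8*0.8889 = 7.1112 >= 0 -- satisfied.
Step 2: Compute optimal value.
f(x*) = 9*(8/9)^2 - 16*(8/9) = -7.1111


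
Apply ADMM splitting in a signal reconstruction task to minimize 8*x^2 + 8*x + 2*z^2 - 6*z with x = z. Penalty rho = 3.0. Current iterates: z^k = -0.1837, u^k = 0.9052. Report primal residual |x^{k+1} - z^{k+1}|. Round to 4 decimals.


ADMM iteration with rho = 3.0, z^k = -0.1837, u^k = 0.9052
Step 1: x-update.
Minimize 8*x^2 + 8*x + (3.0/2)*(x + 0.1837 + 0.9052)^2
FOC: (2*8 + 3.0)*x = -8 + 3.0*(-0.1837 - 0.9052)
x^{k+1} = -0.593
Step 2: z-update.
Minimize 2*z^2 - 6*z + (3.0/2)*(-0.593 - z + 0.9052)^2
FOC: (2*2 + 3.0)*z = 6 + 3.0*(-0.593 + 0.9052)
z^{k+1} = 0.9909
Step 3: u-update.
u^{k+1} = 0.9052 - 0.593 - 0.9909 = -0.6787
Step 4: Primal residual = |-0.593 - 0.9909| = 1.5839


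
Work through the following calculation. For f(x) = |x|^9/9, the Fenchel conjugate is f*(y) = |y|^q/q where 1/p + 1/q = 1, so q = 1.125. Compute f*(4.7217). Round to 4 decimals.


The conjugate exponent q satisfies 1/p + 1/q = 1.
p = 9, so q = 9/(9 - 1) = 1.125
|y|^q = 4.7217^1.125 = 5.7327
f*(4.7217) = 5.7327 / 1.125 = 5.0958


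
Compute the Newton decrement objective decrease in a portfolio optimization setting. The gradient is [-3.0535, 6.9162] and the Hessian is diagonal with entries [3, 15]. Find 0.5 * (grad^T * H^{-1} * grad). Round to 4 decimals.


Step 1: H is diagonal, so H^(-1) * g = [-1.0178, 0.4611].
Step 2: g^T H^(-1) g = sum_i g_i^2 / H_ii
  = (-3.0535)^2/3 + (6.9162)^2/15
  = 3.108 + 3.1889 = 6.2969
Step 3: Objective decrease = 0.5 * g^T H^(-1) g = 3.1484


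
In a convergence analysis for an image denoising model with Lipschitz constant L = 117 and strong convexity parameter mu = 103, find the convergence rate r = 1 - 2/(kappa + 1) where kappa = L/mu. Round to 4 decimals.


Step 1: Compute the condition number.
kappa = L/mu = 117/103 = 1.1359
Step 2: Compute the convergence rate.
r = 1 - 2/(kappa + 1) = 1 - 2*mu/(L + mu) = (L - mu)/(L + mu) = 14/220 = 0.0636


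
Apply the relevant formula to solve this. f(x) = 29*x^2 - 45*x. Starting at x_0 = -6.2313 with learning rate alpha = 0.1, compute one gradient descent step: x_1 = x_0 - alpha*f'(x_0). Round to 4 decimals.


We compute the gradient at x_0 and apply the update.
f'(x) = 58*x - 45
f'(-6.2313) = 58*-6.2313 - 45 = -406.4154
x_1 = -6.2313 - 0.1*-406.4154 = 34.4102


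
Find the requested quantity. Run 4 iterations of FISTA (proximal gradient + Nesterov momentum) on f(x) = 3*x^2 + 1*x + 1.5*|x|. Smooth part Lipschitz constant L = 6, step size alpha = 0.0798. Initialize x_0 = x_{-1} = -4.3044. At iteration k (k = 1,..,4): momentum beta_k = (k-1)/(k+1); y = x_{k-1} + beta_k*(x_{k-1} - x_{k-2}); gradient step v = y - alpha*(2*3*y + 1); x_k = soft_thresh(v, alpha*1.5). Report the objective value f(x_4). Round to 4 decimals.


FISTA on f(x) = 3*x^2 + 1*x + 1.5*|x|
L = 6, alpha = 0.0798
Iteration 1: beta = 0.0, y = -4.3044 + 0.0*(-4.3044 + 4.3044) = -4.3044
  grad(y) = -24.8264, v = y - alpha*grad = -2.3233
  prox(v) = soft_thresh(-2.3233, 0.1197) = -2.2036
Iteration 2: beta = 0.3333, y = -2.2036 + 0.3333*(-2.2036 + 4.3044) = -1.5033
  grad(y) = -8.0196, v = y - alpha*grad = -0.8633
  prox(v) = soft_thresh(-0.8633, 0.1197) = -0.7436
Iteration 3: beta = 0.5, y = -0.7436 + 0.5*(-0.7436 + 2.2036) = -0.0136
  grad(y) = 0.9182, v = y - alpha*grad = -0.0869
  prox(v) = soft_thresh(-0.0869, 0.1197) = 0.0
Iteration 4: beta = 0.6, y = 0.0 + 0.6*(0.0 + 0.7436) = 0.4462
  grad(y) = 3.677, v = y - alpha*grad = 0.1527
  prox(v) = soft_thresh(0.1527, 0.1197) = 0.033
f(x_4) = 3*0.033^2 + 1*0.033 + 1.5*|0.033| = 0.0859


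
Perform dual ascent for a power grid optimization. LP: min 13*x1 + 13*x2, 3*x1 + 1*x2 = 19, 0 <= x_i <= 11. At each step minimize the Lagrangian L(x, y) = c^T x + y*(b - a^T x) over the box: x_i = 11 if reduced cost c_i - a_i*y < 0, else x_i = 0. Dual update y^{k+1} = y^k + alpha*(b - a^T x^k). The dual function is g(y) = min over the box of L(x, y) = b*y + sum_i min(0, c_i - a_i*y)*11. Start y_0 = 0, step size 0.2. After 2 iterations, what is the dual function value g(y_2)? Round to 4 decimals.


Dual ascent for LP: min 13*x1 + 13*x2, 3*x1 + 1*x2 = 19, 0 <= x_i <= 11
Step 1: y^k = 0.0, reduced costs: (13.0, 13.0)
  x^k = (0.0, 0.0), subgradient = b - a^T x = 19.0
  y^{k+1} = 0.0 + 0.2*19.0 = 3.8
Step 2: y^k = 3.8, reduced costs: (1.6, 9.2)
  x^k = (0.0, 0.0), subgradient = b - a^T x = 19.0
  y^{k+1} = 3.8 + 0.2*19.0 = 7.6
Dual objective at y_2 = 7.6: reduced costs (-9.8, 5.4), box minimizer x = (11.0, 0.0)
g(y_2) = b*y + (c1 - a1*y)*x1 + (c2 - a2*y)*x2 = 19*7.6 + (-9.8)*11.0 + 5.4*0.0 = 144.4 - 107.8 + 0.0 = 36.6


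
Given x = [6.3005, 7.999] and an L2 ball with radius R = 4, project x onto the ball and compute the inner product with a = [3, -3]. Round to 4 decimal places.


Step 1: Compute ||x|| (intermediates to 6 decimals).
||x|| = sqrt(6.3005^2 + 7.999^2) = 10.182352
Step 2: Project.
Since ||x|| > R, scale = R/||x|| = 4/10.182352 = 0.392837, proj(x) = scale * x
proj(x) = [2.47507, 3.142303]
Step 3: Dot product.
a^T * proj(x) = 3*2.47507 - 3*3.142303 = -2.0017


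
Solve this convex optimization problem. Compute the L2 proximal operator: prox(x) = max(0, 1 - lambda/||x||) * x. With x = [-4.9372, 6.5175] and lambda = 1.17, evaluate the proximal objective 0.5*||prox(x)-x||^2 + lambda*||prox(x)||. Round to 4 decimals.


Step 1: Compute ||x||.
||x|| = 8.1764
Step 2: Compute scaling factor.
scale = max(0, 1 - 1.17/8.1764) = 0.8569
Step 3: prox(x) = [-4.2307, 5.5849]
||prox(x)|| = 7.0064
Step 4: Proximal objective.
0.5*||prox-x||^2 = 0.6845
lambda*||prox|| = 8.1975
Total = 8.882


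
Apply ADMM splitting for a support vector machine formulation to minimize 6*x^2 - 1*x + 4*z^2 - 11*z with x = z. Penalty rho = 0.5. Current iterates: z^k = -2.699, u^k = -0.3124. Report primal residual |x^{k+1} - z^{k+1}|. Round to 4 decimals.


ADMM iteration with rho = 0.5, z^k = -2.699, u^k = -0.3124
Step 1: x-update.
Minimize 6*x^2 - 1*x + (0.5/2)*(x + 2.699 - 0.3124)^2
FOC: (2*6 + 0.5)*x = 1 + 0.5*(-2.699 + 0.3124)
x^{k+1} = -0.0155
Step 2: z-update.
Minimize 4*z^2 - 11*z + (0.5/2)*(-0.0155 - z - 0.3124)^2
FOC: (2*4 + 0.5)*z = 11 + 0.5*(-0.0155 - 0.3124)
z^{k+1} = 1.2748
Step 3: u-update.
u^{k+1} = -0.3124 - 0.0155 - 1.2748 = -1.6027
Step 4: Primal residual = |-0.0155 - 1.2748| = 1.2903


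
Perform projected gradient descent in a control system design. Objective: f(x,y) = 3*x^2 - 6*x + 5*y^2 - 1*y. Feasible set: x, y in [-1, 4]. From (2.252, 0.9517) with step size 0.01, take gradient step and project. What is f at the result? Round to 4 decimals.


Step 1: Compute gradient at (2.252, 0.9517).
grad_x = 2*3*2.252 - 6 = 7.512
grad_y = 2*5*0.9517 - 1 = 8.517
Step 2: Gradient step.
x_raw = 2.252 - 0.01*7.512 = 2.1769
y_raw = 0.9517 - 0.01*8.517 = 0.8665
Step 3: Project onto [-1, 4].
x_proj = clip(2.1769) = 2.1769
y_proj = clip(0.8665) = 0.8665
Step 4: Evaluate f.
f(2.1769, 0.8665) = 4.043


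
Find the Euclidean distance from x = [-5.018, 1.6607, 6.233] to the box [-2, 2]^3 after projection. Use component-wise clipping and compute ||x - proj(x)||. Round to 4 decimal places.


Project each component onto [-2, 2].
clip(-5.018) = -2.0, clip(1.6607) = 1.6607, clip(6.233) = 2.0
Projection = [-2.0, 1.6607, 2.0]
Squared diffs: [9.1083, 0.0, 17.9183]
Distance = sqrt(27.0266) = 5.1987


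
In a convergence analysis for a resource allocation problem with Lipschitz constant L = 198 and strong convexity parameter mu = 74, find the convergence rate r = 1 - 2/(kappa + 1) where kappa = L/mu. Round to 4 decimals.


Step 1: Compute the condition number.
kappa = L/mu = 198/74 = 2.6757
Step 2: Compute the convergence rate.
r = 1 - 2/(kappa + 1) = 1 - 2*mu/(L + mu) = (L - mu)/(L + mu) = 124/272 = 0.4559


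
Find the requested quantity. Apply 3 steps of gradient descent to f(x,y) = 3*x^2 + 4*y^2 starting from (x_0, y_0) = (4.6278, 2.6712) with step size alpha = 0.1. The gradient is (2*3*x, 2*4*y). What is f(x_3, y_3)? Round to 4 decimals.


Gradient descent on f(x,y) = 3*x^2 + 4*y^2.
Starting point: (4.6278, 2.6712), alpha = 0.1
Step 1: grad_x = 2*3*4.6278 = 27.7668, grad_y = 2*4*2.6712 = 21.3696
  x_1 = 4.6278 - 0.1*27.7668 = 1.8511
  y_1 = 2.6712 - 0.1*21.3696 = 0.5342
Step 2: grad_x = 2*3*1.8511 = 11.1067, grad_y = 2*4*0.5342 = 4.2739
  x_2 = 1.8511 - 0.1*11.1067 = 0.7404
  y_2 = 0.5342 - 0.1*4.2739 = 0.1068
Step 3: grad_x = 2*3*0.7404 = 4.4427, grad_y = 2*4*0.1068 = 0.8548
  x_3 = 0.7404 - 0.1*4.4427 = 0.2962
  y_3 = 0.1068 - 0.1*0.8548 = 0.0214
f(0.2962, 0.0214) = 3*0.2962^2 + 4*0.0214^2 = 0.265


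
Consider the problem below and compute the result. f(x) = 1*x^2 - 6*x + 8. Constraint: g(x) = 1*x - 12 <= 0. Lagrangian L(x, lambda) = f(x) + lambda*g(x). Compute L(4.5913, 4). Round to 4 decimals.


Step 1: Evaluate f(x).
f(4.5913) = 1*4.5913^2 - 6*4.5913 + 8 = 1.5322
Step 2: Evaluate g(x).
g(4.5913) = 1*4.5913 - 12 = -7.4087
Step 3: Compute Lagrangian.
L = 1.5322 + 4*-7.4087 = -28.1026


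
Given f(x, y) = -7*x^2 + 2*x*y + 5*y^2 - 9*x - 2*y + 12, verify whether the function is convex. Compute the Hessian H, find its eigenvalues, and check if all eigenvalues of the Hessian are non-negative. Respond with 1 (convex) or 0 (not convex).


The Hessian of f(x,y) = -7*x^2 + 2*x*y + 5*y^2 - 9*x - 2*y + 12 is:
H = [[-14, 2], [2, 10]]
Trace = -14 + 10 = -4
Determinant = -14*10 - (2)^2 = -144
Discriminant = (-4)^2 - 4*-144 = 592.0
Eigenvalues: lambda_1 = -14.1655, lambda_2 = 10.1655
The function is not convex.

0


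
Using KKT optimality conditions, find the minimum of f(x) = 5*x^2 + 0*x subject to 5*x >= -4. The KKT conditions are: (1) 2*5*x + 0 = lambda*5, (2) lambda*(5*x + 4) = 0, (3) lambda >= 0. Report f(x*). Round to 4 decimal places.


Step 1: Try lambda = 0 (constraint inactive).
Stationarity: 2*5*x + 0 = 0
x* = 0/(2*5) = 0.0
Check constraint: 5*0.0 = 0.0 >= -4 -- satisfied.
Step 2: Compute optimal value.
f(x*) = 5*0.0^2 + 0*0.0 = 0.0


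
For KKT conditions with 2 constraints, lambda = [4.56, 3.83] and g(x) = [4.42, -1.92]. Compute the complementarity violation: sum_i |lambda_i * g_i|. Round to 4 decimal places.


KKT complementary slackness check:
lambda_1 * g_1 = 4.56 * 4.42 = 20.1552
lambda_2 * g_2 = 3.83 * -1.92 = -7.3536
Total violation = 20.1552 + 7.3536 = 27.5088


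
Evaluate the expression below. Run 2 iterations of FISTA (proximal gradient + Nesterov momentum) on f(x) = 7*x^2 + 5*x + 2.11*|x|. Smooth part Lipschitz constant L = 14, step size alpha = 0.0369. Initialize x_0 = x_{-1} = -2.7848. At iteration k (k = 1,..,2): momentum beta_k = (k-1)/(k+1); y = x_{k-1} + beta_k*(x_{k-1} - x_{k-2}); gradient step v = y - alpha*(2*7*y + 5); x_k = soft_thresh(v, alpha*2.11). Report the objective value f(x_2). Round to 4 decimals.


FISTA on f(x) = 7*x^2 + 5*x + 2.11*|x|
L = 14, alpha = 0.0369
Iteration 1: beta = 0.0, y = -2.7848 + 0.0*(-2.7848 + 2.7848) = -2.7848
  grad(y) = -33.9872, v = y - alpha*grad = -1.5307
  prox(v) = soft_thresh(-1.5307, 0.0779) = -1.4528
Iteration 2: beta = 0.3333, y = -1.4528 + 0.3333*(-1.4528 + 2.7848) = -1.0088
  grad(y) = -9.1234, v = y - alpha*grad = -0.6722
  prox(v) = soft_thresh(-0.6722, 0.0779) = -0.5943
f(x_2) = 7*(-0.5943)^2 + 5*(-0.5943) + 2.11*|-0.5943| = 0.7548


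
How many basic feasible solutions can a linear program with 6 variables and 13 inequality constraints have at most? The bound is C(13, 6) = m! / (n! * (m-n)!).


Each vertex corresponds to some choice of n active constraints out of m, so the number of vertices is at most C(m, n) = m! / (n!(m-n)!).
m = 13, n = 6
Numerator: 13 * 12 * 11 * 10 * 9 * 8
Denominator: 6! = 720
C(13, 6) = 1716


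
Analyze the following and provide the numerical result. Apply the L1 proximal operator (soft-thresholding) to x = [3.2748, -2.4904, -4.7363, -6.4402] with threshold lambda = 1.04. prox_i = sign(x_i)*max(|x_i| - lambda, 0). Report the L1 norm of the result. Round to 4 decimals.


Soft-thresholding with lambda = 1.04:
prox(3.2748) = sign(3.2748)*max(|3.2748| - 1.04, 0) = 2.2348
prox(-2.4904) = sign(-2.4904)*max(|-2.4904| - 1.04, 0) = -1.4504
prox(-4.7363) = sign(-4.7363)*max(|-4.7363| - 1.04, 0) = -3.6963
prox(-6.4402) = sign(-6.4402)*max(|-6.4402| - 1.04, 0) = -5.4002
prox(x) = [2.2348, -1.4504, -3.6963, -5.4002]
||prox(x)||_1 = 2.2348 + 1.4504 + 3.6963 + 5.4002 = 12.7817


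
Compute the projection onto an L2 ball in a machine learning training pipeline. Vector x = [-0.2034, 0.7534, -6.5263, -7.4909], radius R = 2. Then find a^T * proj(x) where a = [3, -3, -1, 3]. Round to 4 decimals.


Step 1: Compute ||x|| (intermediates to 6 decimals).
||x|| = sqrt((-0.2034)^2 + 0.7534^2 + (-6.5263)^2 + (-7.4909)^2) = 9.965699
Step 2: Project.
Since ||x|| > R, scale = R/||x|| = 2/9.965699 = 0.200688, proj(x) = scale * x
proj(x) = [-0.04082, 0.151198, -1.30975, -1.503334]
Step 3: Dot product.
a^T * proj(x) = 3*(-0.04082) - 3*0.151198 - 1*(-1.30975) + 3*(-1.503334) = -3.7763


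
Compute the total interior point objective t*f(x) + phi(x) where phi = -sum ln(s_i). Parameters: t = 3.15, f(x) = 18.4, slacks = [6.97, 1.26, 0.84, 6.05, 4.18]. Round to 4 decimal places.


Step 1: Compute log-barrier.
ln values: [1.9416, 0.2311, -0.1744, 1.8001, 1.4303]
phi = -(1.9416 + 0.2311 - 0.1744 + 1.8001 + 1.4303) = -5.2287
Step 2: Compute augmented objective.
t*f(x) = 3.15*18.4 = 57.96
Total = 57.96 - 5.2287 = 52.7313


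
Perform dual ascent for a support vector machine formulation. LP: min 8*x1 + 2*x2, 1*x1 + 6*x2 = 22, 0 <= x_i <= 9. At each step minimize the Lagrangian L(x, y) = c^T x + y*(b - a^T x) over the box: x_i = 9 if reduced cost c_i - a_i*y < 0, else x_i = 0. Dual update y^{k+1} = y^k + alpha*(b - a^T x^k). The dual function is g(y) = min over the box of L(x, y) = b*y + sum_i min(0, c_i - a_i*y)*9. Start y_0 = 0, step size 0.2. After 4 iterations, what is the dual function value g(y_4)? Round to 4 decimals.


Dual ascent for LP: min 8*x1 + 2*x2, 1*x1 + 6*x2 = 22, 0 <= x_i <= 9
Step 1: y^k = 0.0, reduced costs: (8.0, 2.0)
  x^k = (0.0, 0.0), subgradient = b - a^T x = 22.0
  y^{k+1} = 0.0 + 0.2*22.0 = 4.4
Step 2: y^k = 4.4, reduced costs: (3.6, -24.4)
  x^k = (0.0, 9.0), subgradient = b - a^T x = -32.0
  y^{k+1} = 4.4 + 0.2*-32.0 = -2.0
Step 3: y^k = -2.0, reduced costs: (10.0, 14.0)
  x^k = (0.0, 0.0), subgradient = b - a^T x = 22.0
  y^{k+1} = -2.0 + 0.2*22.0 = 2.4
Step 4: y^k = 2.4, reduced costs: (5.6, -12.4)
  x^k = (0.0, 9.0), subgradient = b - a^T x = -32.0
  y^{k+1} = 2.4 + 0.2*-32.0 = -4.0
Dual objective at y_4 = -4.0: reduced costs (12.0, 26.0), box minimizer x = (0.0, 0.0)
g(y_4) = b*y + (c1 - a1*y)*x1 + (c2 - a2*y)*x2 = 22*(-4.0) + 12.0*0.0 + 26.0*0.0 = -88.0 + 0.0 + 0.0 = -88.0


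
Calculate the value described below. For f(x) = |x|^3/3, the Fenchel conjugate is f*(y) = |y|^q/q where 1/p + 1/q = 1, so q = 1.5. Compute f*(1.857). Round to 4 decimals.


The conjugate exponent q satisfies 1/p + 1/q = 1.
p = 3, so q = 3/(3 - 1) = 1.5
|y|^q = 1.857^1.5 = 2.5306
f*(1.857) = 2.5306 / 1.5 = 1.687


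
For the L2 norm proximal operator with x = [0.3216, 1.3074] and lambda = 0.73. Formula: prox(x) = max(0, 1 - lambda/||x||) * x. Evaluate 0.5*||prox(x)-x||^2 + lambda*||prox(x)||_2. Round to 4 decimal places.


Step 1: Compute ||x||.
||x|| = 1.3464
Step 2: Compute scaling factor.
scale = max(0, 1 - 0.73/1.3464) = 0.4578
Step 3: prox(x) = [0.1472, 0.5985]
||prox(x)|| = 0.6164
Step 4: Proximal objective.
0.5*||prox-x||^2 = 0.2665
lambda*||prox|| = 0.45
Total = 0.7164


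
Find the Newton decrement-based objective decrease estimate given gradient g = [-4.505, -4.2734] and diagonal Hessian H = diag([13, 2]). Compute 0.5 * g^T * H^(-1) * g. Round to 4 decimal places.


Step 1: H is diagonal, so H^(-1) * g = [-0.3465, -2.1367].
Step 2: g^T H^(-1) g = sum_i g_i^2 / H_ii
  = (-4.505)^2/13 + (-4.2734)^2/2
  = 1.5612 + 9.131 = 10.6921
Step 3: Objective decrease = 0.5 * g^T H^(-1) g = 5.3461


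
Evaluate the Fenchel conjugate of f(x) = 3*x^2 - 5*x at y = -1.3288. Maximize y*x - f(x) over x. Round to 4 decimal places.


f*(y) = sup_x {y*x - a*x^2 - b*x} = sup_x {(y-b)*x - a*x^2}
FOC: (y - b) - 2a*x = 0 => x* = (y - b)/(2a)
x* = (-1.3288 + 5)/(2*3) = 0.6119
f*(-1.3288) = (y-b)^2/(4a) = (-1.3288 + 5)^2/(4*3)
= 13.4777/12 = 1.1231


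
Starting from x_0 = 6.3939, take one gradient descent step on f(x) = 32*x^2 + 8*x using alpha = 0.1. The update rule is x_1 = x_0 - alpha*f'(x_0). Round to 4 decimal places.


We compute the gradient at x_0 and apply the update.
f'(x) = 64*x + 8
f'(6.3939) = 64*6.3939 + 8 = 417.2096
x_1 = 6.3939 - 0.1*417.2096 = -35.3271


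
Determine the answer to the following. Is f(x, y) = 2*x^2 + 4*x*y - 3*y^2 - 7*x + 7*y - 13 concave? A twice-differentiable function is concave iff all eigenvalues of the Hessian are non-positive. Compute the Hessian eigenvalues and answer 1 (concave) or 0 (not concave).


The Hessian of f(x,y) = 2*x^2 + 4*x*y - 3*y^2 - 7*x + 7*y - 13 is:
H = [[4, 4], [4, -6]]
Trace = 4 - 6 = -2
Determinant = 4*-6 - (4)^2 = -40
Discriminant = (-2)^2 - 4*-40 = 164.0
Eigenvalues: lambda_1 = -7.4031, lambda_2 = 5.4031
The function is not concave.

0


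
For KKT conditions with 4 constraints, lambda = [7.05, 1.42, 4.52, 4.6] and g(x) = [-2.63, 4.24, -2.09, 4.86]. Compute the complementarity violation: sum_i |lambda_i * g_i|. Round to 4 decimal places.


KKT complementary slackness check:
lambda_1 * g_1 = 7.05 * -2.63 = -18.5415
lambda_2 * g_2 = 1.42 * 4.24 = 6.0208
lambda_3 * g_3 = 4.52 * -2.09 = -9.4468
lambda_4 * g_4 = 4.6 * 4.86 = 22.356
Total violation = 18.5415 + 6.0208 + 9.4468 + 22.356 = 56.3651


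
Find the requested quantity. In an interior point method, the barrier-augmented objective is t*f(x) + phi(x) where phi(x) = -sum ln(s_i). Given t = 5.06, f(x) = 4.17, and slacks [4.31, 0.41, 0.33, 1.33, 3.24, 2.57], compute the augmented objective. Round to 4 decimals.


Step 1: Compute log-barrier.
ln values: [1.4609, -0.8916, -1.1087, 0.2852, 1.1756, 0.9439]
phi = -(1.4609 - 0.8916 - 1.1087 + 0.2852 + 1.1756 + 0.9439) = -1.8653
Step 2: Compute augmented objective.
t*f(x) = 5.06*4.17 = 21.1002
Total = 21.1002 - 1.8653 = 19.2349


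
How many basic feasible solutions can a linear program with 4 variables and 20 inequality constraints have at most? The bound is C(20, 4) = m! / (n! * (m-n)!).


Each vertex corresponds to some choice of n active constraints out of m, so the number of vertices is at most C(m, n) = m! / (n!(m-n)!).
m = 20, n = 4
Numerator: 20 * 19 * 18 * 17
Denominator: 4! = 24
C(20, 4) = 4845


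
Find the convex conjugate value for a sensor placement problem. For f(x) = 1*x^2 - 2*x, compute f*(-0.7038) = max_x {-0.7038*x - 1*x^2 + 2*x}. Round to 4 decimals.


f*(y) = sup_x {y*x - a*x^2 - b*x} = sup_x {(y-b)*x - a*x^2}
FOC: (y - b) - 2a*x = 0 => x* = (y - b)/(2a)
x* = (-0.7038 + 2)/(2*1) = 0.6481
f*(-0.7038) = (y-b)^2/(4a) = (-0.7038 + 2)^2/(4*1)
= 1.6801/4 = 0.42


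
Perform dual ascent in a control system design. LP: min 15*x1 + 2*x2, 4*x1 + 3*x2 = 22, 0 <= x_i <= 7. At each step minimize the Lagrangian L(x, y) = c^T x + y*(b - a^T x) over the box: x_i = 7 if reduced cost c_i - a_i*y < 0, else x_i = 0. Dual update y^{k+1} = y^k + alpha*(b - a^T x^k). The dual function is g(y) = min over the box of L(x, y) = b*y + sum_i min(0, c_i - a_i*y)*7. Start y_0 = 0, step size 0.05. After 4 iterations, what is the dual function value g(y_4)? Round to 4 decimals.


Dual ascent for LP: min 15*x1 + 2*x2, 4*x1 + 3*x2 = 22, 0 <= x_i <= 7
Step 1: y^k = 0.0, reduced costs: (15.0, 2.0)
  x^k = (0.0, 0.0), subgradient = b - a^T x = 22.0
  y^{k+1} = 0.0 + 0.05*22.0 = 1.1
Step 2: y^k = 1.1, reduced costs: (10.6, -1.3)
  x^k = (0.0, 7.0), subgradient = b - a^T x = 1.0
  y^{k+1} = 1.1 + 0.05*1.0 = 1.15
Step 3: y^k = 1.15, reduced costs: (10.4, -1.45)
  x^k = (0.0, 7.0), subgradient = b - a^T x = 1.0
  y^{k+1} = 1.15 + 0.05*1.0 = 1.2
Step 4: y^k = 1.2, reduced costs: (10.2, -1.6)
  x^k = (0.0, 7.0), subgradient = b - a^T x = 1.0
  y^{k+1} = 1.2 + 0.05*1.0 = 1.25
Dual objective at y_4 = 1.25: reduced costs (10.0, -1.75), box minimizer x = (0.0, 7.0)
g(y_4) = b*y + (c1 - a1*y)*x1 + (c2 - a2*y)*x2 = 22*1.25 + 10.0*0.0 + (-1.75)*7.0 = 27.5 + 0.0 - 12.25 = 15.25


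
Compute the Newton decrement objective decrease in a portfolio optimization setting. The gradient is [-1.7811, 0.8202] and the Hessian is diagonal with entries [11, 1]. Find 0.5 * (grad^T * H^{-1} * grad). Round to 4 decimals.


Step 1: H is diagonal, so H^(-1) * g = [-0.1619, 0.8202].
Step 2: g^T H^(-1) g = sum_i g_i^2 / H_ii
  = (-1.7811)^2/11 + (0.8202)^2/1
  = 0.2884 + 0.6727 = 0.9611
Step 3: Objective decrease = 0.5 * g^T H^(-1) g = 0.4806


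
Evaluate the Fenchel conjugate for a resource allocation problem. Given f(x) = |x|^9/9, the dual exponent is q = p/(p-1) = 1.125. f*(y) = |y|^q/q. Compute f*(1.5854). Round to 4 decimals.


The conjugate exponent q satisfies 1/p + 1/q = 1.
p = 9, so q = 9/(9 - 1) = 1.125
|y|^q = 1.5854^1.125 = 1.6794
f*(1.5854) = 1.6794 / 1.125 = 1.4928


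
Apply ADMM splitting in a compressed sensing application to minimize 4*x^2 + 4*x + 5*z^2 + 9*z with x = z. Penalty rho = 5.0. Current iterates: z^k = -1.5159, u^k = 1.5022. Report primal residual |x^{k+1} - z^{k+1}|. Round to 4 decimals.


ADMM iteration with rho = 5.0, z^k = -1.5159, u^k = 1.5022
Step 1: x-update.
Minimize 4*x^2 + 4*x + (5.0/2)*(x + 1.5159 + 1.5022)^2
FOC: (2*4 + 5.0)*x = -4 + 5.0*(-1.5159 - 1.5022)
x^{k+1} = -1.4685
Step 2: z-update.
Minimize 5*z^2 + 9*z + (5.0/2)*(-1.4685 - z + 1.5022)^2
FOC: (2*5 + 5.0)*z = -9 + 5.0*(-1.4685 + 1.5022)
z^{k+1} = -0.5888
Step 3: u-update.
u^{k+1} = 1.5022 - 1.4685 + 0.5888 = 0.6225
Step 4: Primal residual = |-1.4685 + 0.5888| = 0.8797


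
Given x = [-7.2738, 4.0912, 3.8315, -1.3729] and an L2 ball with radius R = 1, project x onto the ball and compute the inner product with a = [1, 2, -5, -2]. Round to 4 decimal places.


Step 1: Compute ||x|| (intermediates to 6 decimals).
||x|| = sqrt((-7.2738)^2 + 4.0912^2 + 3.8315^2 + (-1.3729)^2) = 9.285006
Step 2: Project.
Since ||x|| > R, scale = R/||x|| = 1/9.285006 = 0.107701, proj(x) = scale * x
proj(x) = [-0.783396, 0.440626, 0.412656, -0.147863]
Step 3: Dot product.
a^T * proj(x) = 1*(-0.783396) + 2*0.440626 - 5*0.412656 - 2*(-0.147863) = -1.6697


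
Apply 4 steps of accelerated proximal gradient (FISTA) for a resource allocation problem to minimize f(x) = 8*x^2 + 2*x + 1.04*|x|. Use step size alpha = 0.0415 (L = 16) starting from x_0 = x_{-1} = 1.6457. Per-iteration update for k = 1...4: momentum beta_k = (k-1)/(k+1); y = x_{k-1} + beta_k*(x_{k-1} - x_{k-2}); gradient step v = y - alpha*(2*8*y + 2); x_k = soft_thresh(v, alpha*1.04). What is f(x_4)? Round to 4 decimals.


FISTA on f(x) = 8*x^2 + 2*x + 1.04*|x|
L = 16, alpha = 0.0415
Iteration 1: beta = 0.0, y = 1.6457 + 0.0*(1.6457 - 1.6457) = 1.6457
  grad(y) = 28.3312, v = y - alpha*grad = 0.47
  prox(v) = soft_thresh(0.47, 0.0432) = 0.4268
Iteration 2: beta = 0.3333, y = 0.4268 + 0.3333*(0.4268 - 1.6457) = 0.0205
  grad(y) = 2.3279, v = y - alpha*grad = -0.0761
  prox(v) = soft_thresh(-0.0761, 0.0432) = -0.033
Iteration 3: beta = 0.5, y = -0.033 + 0.5*(-0.033 - 0.4268) = -0.2628
  grad(y) = -2.2053, v = y - alpha*grad = -0.1713
  prox(v) = soft_thresh(-0.1713, 0.0432) = -0.1282
Iteration 4: beta = 0.6, y = -0.1282 + 0.6*(-0.1282 + 0.033) = -0.1853
  grad(y) = -0.9643, v = y - alpha*grad = -0.1453
  prox(v) = soft_thresh(-0.1453, 0.0432) = -0.1021
f(x_4) = 8*(-0.1021)^2 + 2*(-0.1021) + 1.04*|-0.1021| = -0.0146


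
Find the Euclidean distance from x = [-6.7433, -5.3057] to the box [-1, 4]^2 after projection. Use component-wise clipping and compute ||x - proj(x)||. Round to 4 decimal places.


Project each component onto [-1, 4].
clip(-6.7433) = -1.0, clip(-5.3057) = -1.0
Projection = [-1.0, -1.0]
Squared diffs: [32.9855, 18.5391]
Distance = sqrt(51.5246) = 7.1781


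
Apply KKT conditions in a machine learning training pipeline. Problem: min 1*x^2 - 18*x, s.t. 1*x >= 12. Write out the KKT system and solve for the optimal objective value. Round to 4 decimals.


Step 1: Try lambda = 0 (constraint inactive).
x_unc = 18/(2*1) = 9.0
Check: 1*9.0 = 9.0 < 12 -- violated!
Step 2: Constraint must be active: 1*x = 12
x* = 12/1 = 12.0
lambda = (2*1*12.0 - 18)/1 = 6.0
Step 3: Compute optimal value.
f(x*) = 1*12.0^2 - 18*12.0 = -72.0


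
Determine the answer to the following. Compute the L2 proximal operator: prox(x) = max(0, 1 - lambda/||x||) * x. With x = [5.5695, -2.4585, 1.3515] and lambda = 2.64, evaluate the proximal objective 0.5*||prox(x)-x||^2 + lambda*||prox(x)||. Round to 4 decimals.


Step 1: Compute ||x||.
||x|| = 6.2362
Step 2: Compute scaling factor.
scale = max(0, 1 - 2.64/6.2362) = 0.5767
Step 3: prox(x) = [3.2117, -1.4177, 0.7794]
||prox(x)|| = 3.5962
Step 4: Proximal objective.
0.5*||prox-x||^2 = 3.4848
lambda*||prox|| = 9.494
Total = 12.9787


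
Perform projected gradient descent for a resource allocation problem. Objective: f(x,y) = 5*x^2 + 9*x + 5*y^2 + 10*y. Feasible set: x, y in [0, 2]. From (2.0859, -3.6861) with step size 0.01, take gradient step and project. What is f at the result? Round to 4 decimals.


Step 1: Compute gradient at (2.0859, -3.6861).
grad_x = 2*5*2.0859 + 9 = 29.859
grad_y = 2*5*-3.6861 + 10 = -26.861
Step 2: Gradient step.
x_raw = 2.0859 - 0.01*29.859 = 1.7873
y_raw = -3.6861 - 0.01*-26.861 = -3.4175
Step 3: Project onto [0, 2].
x_proj = clip(1.7873) = 1.7873
y_proj = clip(-3.4175) = 0.0
Step 4: Evaluate f.
f(1.7873, 0.0) = 32.0582
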